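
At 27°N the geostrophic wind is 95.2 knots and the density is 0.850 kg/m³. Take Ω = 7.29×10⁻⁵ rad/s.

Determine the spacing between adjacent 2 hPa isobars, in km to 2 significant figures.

73 km

Coriolis parameter at 27°N:
f = 2Ω sin φ = 2 × 7.29×10⁻⁵ × sin 27° = 6.62×10⁻⁵ s⁻¹
Wind speed in SI: 95.2 knots = 49.0 m/s
Geostrophic balance rearranged: |∂P/∂n| = f ρ V_g
|∂P/∂n| = 6.62×10⁻⁵ × 0.850 × 49.0 = 2.76×10⁻³ Pa/m
Isobar spacing: Δn = ΔP/|∂P/∂n| = 200 Pa / 2.76×10⁻³ Pa/m = 72582 m ≈ 73 km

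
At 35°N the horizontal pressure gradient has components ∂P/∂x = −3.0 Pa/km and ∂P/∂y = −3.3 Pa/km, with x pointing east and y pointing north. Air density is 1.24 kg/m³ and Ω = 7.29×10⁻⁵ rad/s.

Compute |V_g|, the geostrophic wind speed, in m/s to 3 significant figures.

43.0 m/s

Coriolis parameter at 35°N:
f = 2Ω sin φ = 2 × 7.29×10⁻⁵ × sin 35° = 8.36×10⁻⁵ s⁻¹
Component geostrophic relations (x east, y north):
u_g = −(1/(fρ)) ∂P/∂y,  v_g = (1/(fρ)) ∂P/∂x
u_g = −(−3.3×10⁻³)/(8.36×10⁻⁵ × 1.24) = 31.8 m/s;  v_g = (−3.0×10⁻³)/(8.36×10⁻⁵ × 1.24) = −28.9 m/s
|V_g| = √(u_g² + v_g²) = 43.0 m/s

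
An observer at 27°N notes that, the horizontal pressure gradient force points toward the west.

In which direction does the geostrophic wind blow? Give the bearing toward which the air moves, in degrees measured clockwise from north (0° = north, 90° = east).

The pressure-gradient force points toward the west (bearing 270°).
Geostrophic balance: in the Northern Hemisphere the Coriolis force deflects motion to the right, so the geostrophic wind blows 90° to the right of the pressure-gradient force (low pressure on the left).
Rotating 270° by 90° clockwise gives 000° — the wind blows toward the north.

000°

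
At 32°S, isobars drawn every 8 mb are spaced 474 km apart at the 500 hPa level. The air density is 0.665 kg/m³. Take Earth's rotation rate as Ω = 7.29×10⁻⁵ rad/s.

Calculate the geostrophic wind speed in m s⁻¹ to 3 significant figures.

Coriolis parameter at 32°S:
f = 2Ω sin φ = 2 × 7.29×10⁻⁵ × sin 32° = 7.73×10⁻⁵ s⁻¹
Pressure gradient: |∂P/∂n| = 800 Pa / 474000 m = 1.69×10⁻³ Pa/m
Geostrophic balance (pressure-gradient force = Coriolis force):
V_g = (1/(fρ)) |∂P/∂n| = 1.69×10⁻³ / (7.73×10⁻⁵ × 0.665) = 32.8 m/s

32.8 m s⁻¹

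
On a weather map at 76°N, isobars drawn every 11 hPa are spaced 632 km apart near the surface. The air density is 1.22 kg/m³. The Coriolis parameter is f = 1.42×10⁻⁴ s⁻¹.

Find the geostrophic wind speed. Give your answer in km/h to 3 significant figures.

Pressure gradient: |∂P/∂n| = 1100 Pa / 632000 m = 1.74×10⁻³ Pa/m
Geostrophic balance (pressure-gradient force = Coriolis force):
V_g = (1/(fρ)) |∂P/∂n| = 1.74×10⁻³ / (1.42×10⁻⁴ × 1.22) = 10.0 m/s
Converting: 10.0 m/s × 3.6 = 36.2 km/h

36.2 km/h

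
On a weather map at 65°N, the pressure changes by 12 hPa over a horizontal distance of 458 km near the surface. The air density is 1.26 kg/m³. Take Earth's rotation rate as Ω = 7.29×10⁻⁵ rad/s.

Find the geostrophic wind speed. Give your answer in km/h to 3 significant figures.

56.7 km/h

Coriolis parameter at 65°N:
f = 2Ω sin φ = 2 × 7.29×10⁻⁵ × sin 65° = 1.32×10⁻⁴ s⁻¹
Pressure gradient: |∂P/∂n| = 1200 Pa / 458000 m = 2.62×10⁻³ Pa/m
Geostrophic balance (pressure-gradient force = Coriolis force):
V_g = (1/(fρ)) |∂P/∂n| = 2.62×10⁻³ / (1.32×10⁻⁴ × 1.26) = 15.7 m/s
Converting: 15.7 m/s × 3.6 = 56.7 km/h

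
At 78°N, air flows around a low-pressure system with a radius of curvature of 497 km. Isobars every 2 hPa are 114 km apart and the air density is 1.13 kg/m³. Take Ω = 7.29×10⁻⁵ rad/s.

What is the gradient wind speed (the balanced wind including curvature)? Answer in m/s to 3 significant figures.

Coriolis parameter at 78°N:
f = 2Ω sin φ = 2 × 7.29×10⁻⁵ × sin 78° = 1.43×10⁻⁴ s⁻¹
Pressure gradient: |∂P/∂n| = 200 Pa / 114000 m = 1.75×10⁻³ Pa/m
Geostrophic speed: V_g = |∂P/∂n|/(fρ) = 1.75×10⁻³/(1.43×10⁻⁴ × 1.13) = 10.9 m/s
Around a low, centrifugal force acts outward with Coriolis, so pressure-gradient force balances both:
(1/ρ)|∂P/∂n| = fV + V²/R  →  V² + fR·V − fR·V_g = 0
With fR = 1.43×10⁻⁴ × 497×10³ m = 70.9 m/s:
V = [−fR + √((fR)² + 4 fR V_g)]/2 = [−70.9 + √(70.9² + 4×70.9×10.9)]/2 = 9.59 m/s
Subgeostrophic (V < V_g = 10.9 m/s), as expected around a low.

9.59 m/s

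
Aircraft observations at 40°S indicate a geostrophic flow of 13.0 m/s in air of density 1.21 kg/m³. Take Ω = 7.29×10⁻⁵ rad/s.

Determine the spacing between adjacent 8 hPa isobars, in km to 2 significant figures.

Coriolis parameter at 40°S:
f = 2Ω sin φ = 2 × 7.29×10⁻⁵ × sin 40° = 9.37×10⁻⁵ s⁻¹
Geostrophic balance rearranged: |∂P/∂n| = f ρ V_g
|∂P/∂n| = 9.37×10⁻⁵ × 1.21 × 13.0 = 1.47×10⁻³ Pa/m
Isobar spacing: Δn = ΔP/|∂P/∂n| = 800 Pa / 1.47×10⁻³ Pa/m = 542671 m ≈ 540 km

540 km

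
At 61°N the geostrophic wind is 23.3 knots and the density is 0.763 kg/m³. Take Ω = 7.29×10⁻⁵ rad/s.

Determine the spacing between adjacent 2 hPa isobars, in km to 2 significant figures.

Coriolis parameter at 61°N:
f = 2Ω sin φ = 2 × 7.29×10⁻⁵ × sin 61° = 1.28×10⁻⁴ s⁻¹
Wind speed in SI: 23.3 knots = 12.0 m/s
Geostrophic balance rearranged: |∂P/∂n| = f ρ V_g
|∂P/∂n| = 1.28×10⁻⁴ × 0.763 × 12.0 = 1.17×10⁻³ Pa/m
Isobar spacing: Δn = ΔP/|∂P/∂n| = 200 Pa / 1.17×10⁻³ Pa/m = 171488 m ≈ 170 km

170 km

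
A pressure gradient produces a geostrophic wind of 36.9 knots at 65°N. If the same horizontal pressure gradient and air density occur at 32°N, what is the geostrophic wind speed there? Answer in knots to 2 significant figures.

63 knots

With the same pressure gradient and density, V_g ∝ 1/f ∝ 1/sin φ.
V₂ = V₁ · sin φ₁ / sin φ₂ = 36.9 × sin 65° / sin 32°
V₂ = 36.9 × 0.9063/0.5299 = 63 knots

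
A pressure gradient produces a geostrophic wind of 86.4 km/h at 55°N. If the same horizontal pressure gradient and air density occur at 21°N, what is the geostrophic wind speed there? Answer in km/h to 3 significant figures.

197 km/h

With the same pressure gradient and density, V_g ∝ 1/f ∝ 1/sin φ.
V₂ = V₁ · sin φ₁ / sin φ₂ = 86.4 × sin 55° / sin 21°
V₂ = 86.4 × 0.8192/0.3584 = 197 km/h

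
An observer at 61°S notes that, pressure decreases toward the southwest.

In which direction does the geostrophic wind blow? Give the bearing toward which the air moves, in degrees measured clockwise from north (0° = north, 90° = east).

The pressure-gradient force points toward the southwest (bearing 225°).
Geostrophic balance: in the Southern Hemisphere the Coriolis force deflects motion to the left, so the geostrophic wind blows 90° to the left of the pressure-gradient force (low pressure on the right).
Rotating 225° by 90° counterclockwise gives 135° — the wind blows toward the southeast.

135°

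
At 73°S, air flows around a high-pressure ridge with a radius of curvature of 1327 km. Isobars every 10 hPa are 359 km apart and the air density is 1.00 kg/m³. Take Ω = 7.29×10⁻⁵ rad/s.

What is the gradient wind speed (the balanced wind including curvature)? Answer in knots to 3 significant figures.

44.3 knots

Coriolis parameter at 73°S:
f = 2Ω sin φ = 2 × 7.29×10⁻⁵ × sin 73° = 1.39×10⁻⁴ s⁻¹
Pressure gradient: |∂P/∂n| = 1000 Pa / 359000 m = 2.79×10⁻³ Pa/m
Geostrophic speed: V_g = |∂P/∂n|/(fρ) = 2.79×10⁻³/(1.39×10⁻⁴ × 1.00) = 20.0 m/s
Around a high, pressure-gradient force acts outward with centrifugal, so Coriolis balances both:
fV = (1/ρ)|∂P/∂n| + V²/R  →  V² − fR·V + fR·V_g = 0
With fR = 1.39×10⁻⁴ × 1327×10³ m = 185 m/s:
V = [fR − √((fR)² − 4 fR V_g)]/2 = [185 − √(185² − 4×185×20)]/2 = 22.8 m/s
Supergeostrophic (V > V_g = 20 m/s), as expected around a high.
Converting: 22.8 m/s × 1.944 = 44.3 knots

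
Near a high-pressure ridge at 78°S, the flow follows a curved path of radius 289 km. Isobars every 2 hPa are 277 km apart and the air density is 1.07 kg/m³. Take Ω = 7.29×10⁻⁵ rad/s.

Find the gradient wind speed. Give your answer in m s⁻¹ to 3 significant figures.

5.45 m s⁻¹

Coriolis parameter at 78°S:
f = 2Ω sin φ = 2 × 7.29×10⁻⁵ × sin 78° = 1.43×10⁻⁴ s⁻¹
Pressure gradient: |∂P/∂n| = 200 Pa / 277000 m = 7.22×10⁻⁴ Pa/m
Geostrophic speed: V_g = |∂P/∂n|/(fρ) = 7.22×10⁻⁴/(1.43×10⁻⁴ × 1.07) = 4.73 m/s
Around a high, pressure-gradient force acts outward with centrifugal, so Coriolis balances both:
fV = (1/ρ)|∂P/∂n| + V²/R  →  V² − fR·V + fR·V_g = 0
With fR = 1.43×10⁻⁴ × 289×10³ m = 41.2 m/s:
V = [fR − √((fR)² − 4 fR V_g)]/2 = [41.2 − √(41.2² − 4×41.2×4.73)]/2 = 5.45 m/s
Supergeostrophic (V > V_g = 4.73 m/s), as expected around a high.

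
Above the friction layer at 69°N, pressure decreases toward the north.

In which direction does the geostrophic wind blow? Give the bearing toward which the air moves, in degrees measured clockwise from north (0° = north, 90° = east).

090°

The pressure-gradient force points toward the north (bearing 000°).
Geostrophic balance: in the Northern Hemisphere the Coriolis force deflects motion to the right, so the geostrophic wind blows 90° to the right of the pressure-gradient force (low pressure on the left).
Rotating 000° by 90° clockwise gives 090° — the wind blows toward the east.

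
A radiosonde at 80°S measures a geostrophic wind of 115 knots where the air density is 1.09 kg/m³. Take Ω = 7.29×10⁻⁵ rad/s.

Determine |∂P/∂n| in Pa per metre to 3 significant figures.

9.26×10⁻³ Pa/m

Coriolis parameter at 80°S:
f = 2Ω sin φ = 2 × 7.29×10⁻⁵ × sin 80° = 1.44×10⁻⁴ s⁻¹
Wind speed in SI: 115 knots = 59.2 m/s
Geostrophic balance rearranged: |∂P/∂n| = f ρ V_g
|∂P/∂n| = 1.44×10⁻⁴ × 1.09 × 59.2 = 9.26×10⁻³ Pa/m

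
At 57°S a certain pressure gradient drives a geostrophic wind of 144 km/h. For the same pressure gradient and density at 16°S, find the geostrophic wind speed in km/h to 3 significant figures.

438 km/h

With the same pressure gradient and density, V_g ∝ 1/f ∝ 1/sin φ.
V₂ = V₁ · sin φ₁ / sin φ₂ = 144 × sin 57° / sin 16°
V₂ = 144 × 0.8387/0.2756 = 438 km/h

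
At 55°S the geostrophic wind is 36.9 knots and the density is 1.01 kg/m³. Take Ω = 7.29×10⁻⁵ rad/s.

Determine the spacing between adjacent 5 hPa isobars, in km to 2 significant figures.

220 km

Coriolis parameter at 55°S:
f = 2Ω sin φ = 2 × 7.29×10⁻⁵ × sin 55° = 1.19×10⁻⁴ s⁻¹
Wind speed in SI: 36.9 knots = 19.0 m/s
Geostrophic balance rearranged: |∂P/∂n| = f ρ V_g
|∂P/∂n| = 1.19×10⁻⁴ × 1.01 × 19.0 = 2.29×10⁻³ Pa/m
Isobar spacing: Δn = ΔP/|∂P/∂n| = 500 Pa / 2.29×10⁻³ Pa/m = 218354 m ≈ 220 km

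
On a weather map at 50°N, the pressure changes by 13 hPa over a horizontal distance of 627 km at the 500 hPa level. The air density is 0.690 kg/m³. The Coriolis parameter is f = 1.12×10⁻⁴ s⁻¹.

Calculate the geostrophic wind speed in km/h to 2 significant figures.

Pressure gradient: |∂P/∂n| = 1300 Pa / 627000 m = 2.07×10⁻³ Pa/m
Geostrophic balance (pressure-gradient force = Coriolis force):
V_g = (1/(fρ)) |∂P/∂n| = 2.07×10⁻³ / (1.12×10⁻⁴ × 0.690) = 26.8 m/s
Converting: 26.8 m/s × 3.6 = 97 km/h

97 km/h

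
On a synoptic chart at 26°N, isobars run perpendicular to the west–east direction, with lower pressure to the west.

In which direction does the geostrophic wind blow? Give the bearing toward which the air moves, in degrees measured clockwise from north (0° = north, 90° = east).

000°

The pressure-gradient force points toward the west (bearing 270°).
Geostrophic balance: in the Northern Hemisphere the Coriolis force deflects motion to the right, so the geostrophic wind blows 90° to the right of the pressure-gradient force (low pressure on the left).
Rotating 270° by 90° clockwise gives 000° — the wind blows toward the north.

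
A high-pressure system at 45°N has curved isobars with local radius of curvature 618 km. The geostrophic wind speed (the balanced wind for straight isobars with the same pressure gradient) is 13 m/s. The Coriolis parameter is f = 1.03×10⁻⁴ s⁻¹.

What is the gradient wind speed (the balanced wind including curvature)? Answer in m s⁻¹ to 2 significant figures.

Around a high, pressure-gradient force acts outward with centrifugal, so Coriolis balances both:
fV = (1/ρ)|∂P/∂n| + V²/R  →  V² − fR·V + fR·V_g = 0
With fR = 1.03×10⁻⁴ × 618×10³ m = 63.7 m/s:
V = [fR − √((fR)² − 4 fR V_g)]/2 = [63.7 − √(63.7² − 4×63.7×13)]/2 = 18.2 m/s
Supergeostrophic (V > V_g = 13 m/s), as expected around a high.

18 m s⁻¹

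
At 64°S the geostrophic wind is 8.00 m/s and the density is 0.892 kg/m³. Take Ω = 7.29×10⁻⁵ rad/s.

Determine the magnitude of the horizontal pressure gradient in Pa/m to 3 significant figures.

Coriolis parameter at 64°S:
f = 2Ω sin φ = 2 × 7.29×10⁻⁵ × sin 64° = 1.31×10⁻⁴ s⁻¹
Geostrophic balance rearranged: |∂P/∂n| = f ρ V_g
|∂P/∂n| = 1.31×10⁻⁴ × 0.892 × 8.00 = 9.35×10⁻⁴ Pa/m

9.35×10⁻⁴ Pa/m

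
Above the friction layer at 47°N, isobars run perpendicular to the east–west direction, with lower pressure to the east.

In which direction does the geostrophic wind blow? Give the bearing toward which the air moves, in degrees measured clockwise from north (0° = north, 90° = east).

The pressure-gradient force points toward the east (bearing 090°).
Geostrophic balance: in the Northern Hemisphere the Coriolis force deflects motion to the right, so the geostrophic wind blows 90° to the right of the pressure-gradient force (low pressure on the left).
Rotating 090° by 90° clockwise gives 180° — the wind blows toward the south.

180°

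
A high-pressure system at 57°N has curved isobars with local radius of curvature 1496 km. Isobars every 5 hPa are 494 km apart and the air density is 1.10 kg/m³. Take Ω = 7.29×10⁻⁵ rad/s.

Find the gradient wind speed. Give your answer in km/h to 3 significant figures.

28.3 km/h

Coriolis parameter at 57°N:
f = 2Ω sin φ = 2 × 7.29×10⁻⁵ × sin 57° = 1.22×10⁻⁴ s⁻¹
Pressure gradient: |∂P/∂n| = 500 Pa / 494000 m = 1.01×10⁻³ Pa/m
Geostrophic speed: V_g = |∂P/∂n|/(fρ) = 1.01×10⁻³/(1.22×10⁻⁴ × 1.10) = 7.52 m/s
Around a high, pressure-gradient force acts outward with centrifugal, so Coriolis balances both:
fV = (1/ρ)|∂P/∂n| + V²/R  →  V² − fR·V + fR·V_g = 0
With fR = 1.22×10⁻⁴ × 1496×10³ m = 183 m/s:
V = [fR − √((fR)² − 4 fR V_g)]/2 = [183 − √(183² − 4×183×7.52)]/2 = 7.86 m/s
Supergeostrophic (V > V_g = 7.52 m/s), as expected around a high.
Converting: 7.86 m/s × 3.6 = 28.3 km/h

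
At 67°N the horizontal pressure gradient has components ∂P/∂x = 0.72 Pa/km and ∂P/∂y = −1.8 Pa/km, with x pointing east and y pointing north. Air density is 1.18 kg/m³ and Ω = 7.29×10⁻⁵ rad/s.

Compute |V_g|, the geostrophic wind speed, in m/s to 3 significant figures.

Coriolis parameter at 67°N:
f = 2Ω sin φ = 2 × 7.29×10⁻⁵ × sin 67° = 1.34×10⁻⁴ s⁻¹
Component geostrophic relations (x east, y north):
u_g = −(1/(fρ)) ∂P/∂y,  v_g = (1/(fρ)) ∂P/∂x
u_g = −(−1.8×10⁻³)/(1.34×10⁻⁴ × 1.18) = 11.4 m/s;  v_g = (0.72×10⁻³)/(1.34×10⁻⁴ × 1.18) = 4.55 m/s
|V_g| = √(u_g² + v_g²) = 12.2 m/s

12.2 m/s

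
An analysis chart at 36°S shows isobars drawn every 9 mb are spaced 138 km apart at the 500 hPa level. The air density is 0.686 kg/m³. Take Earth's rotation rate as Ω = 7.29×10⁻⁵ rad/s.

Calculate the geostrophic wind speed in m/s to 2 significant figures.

110 m/s

Coriolis parameter at 36°S:
f = 2Ω sin φ = 2 × 7.29×10⁻⁵ × sin 36° = 8.57×10⁻⁵ s⁻¹
Pressure gradient: |∂P/∂n| = 900 Pa / 138000 m = 6.52×10⁻³ Pa/m
Geostrophic balance (pressure-gradient force = Coriolis force):
V_g = (1/(fρ)) |∂P/∂n| = 6.52×10⁻³ / (8.57×10⁻⁵ × 0.686) = 111 m/s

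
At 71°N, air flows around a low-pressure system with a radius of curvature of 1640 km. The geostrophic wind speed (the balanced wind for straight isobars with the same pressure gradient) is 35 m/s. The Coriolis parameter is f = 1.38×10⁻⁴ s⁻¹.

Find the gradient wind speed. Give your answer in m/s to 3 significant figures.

Around a low, centrifugal force acts outward with Coriolis, so pressure-gradient force balances both:
(1/ρ)|∂P/∂n| = fV + V²/R  →  V² + fR·V − fR·V_g = 0
With fR = 1.38×10⁻⁴ × 1640×10³ m = 226 m/s:
V = [−fR + √((fR)² + 4 fR V_g)]/2 = [−226 + √(226² + 4×226×35)]/2 = 30.8 m/s
Subgeostrophic (V < V_g = 35 m/s), as expected around a low.

30.8 m/s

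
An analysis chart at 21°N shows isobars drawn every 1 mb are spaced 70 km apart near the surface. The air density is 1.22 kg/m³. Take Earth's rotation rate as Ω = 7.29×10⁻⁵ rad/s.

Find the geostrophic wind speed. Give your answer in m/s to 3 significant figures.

22.4 m/s

Coriolis parameter at 21°N:
f = 2Ω sin φ = 2 × 7.29×10⁻⁵ × sin 21° = 5.23×10⁻⁵ s⁻¹
Pressure gradient: |∂P/∂n| = 100 Pa / 70000 m = 1.43×10⁻³ Pa/m
Geostrophic balance (pressure-gradient force = Coriolis force):
V_g = (1/(fρ)) |∂P/∂n| = 1.43×10⁻³ / (5.23×10⁻⁵ × 1.22) = 22.4 m/s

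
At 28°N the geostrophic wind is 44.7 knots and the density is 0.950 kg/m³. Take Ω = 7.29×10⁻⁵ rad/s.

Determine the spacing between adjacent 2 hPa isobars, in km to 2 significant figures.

130 km

Coriolis parameter at 28°N:
f = 2Ω sin φ = 2 × 7.29×10⁻⁵ × sin 28° = 6.84×10⁻⁵ s⁻¹
Wind speed in SI: 44.7 knots = 23.0 m/s
Geostrophic balance rearranged: |∂P/∂n| = f ρ V_g
|∂P/∂n| = 6.84×10⁻⁵ × 0.950 × 23.0 = 1.50×10⁻³ Pa/m
Isobar spacing: Δn = ΔP/|∂P/∂n| = 200 Pa / 1.50×10⁻³ Pa/m = 133750 m ≈ 130 km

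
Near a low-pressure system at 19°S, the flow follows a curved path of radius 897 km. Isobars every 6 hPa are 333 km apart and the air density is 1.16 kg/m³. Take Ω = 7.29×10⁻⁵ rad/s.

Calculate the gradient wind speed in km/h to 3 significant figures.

Coriolis parameter at 19°S:
f = 2Ω sin φ = 2 × 7.29×10⁻⁵ × sin 19° = 4.75×10⁻⁵ s⁻¹
Pressure gradient: |∂P/∂n| = 600 Pa / 333000 m = 1.80×10⁻³ Pa/m
Geostrophic speed: V_g = |∂P/∂n|/(fρ) = 1.80×10⁻³/(4.75×10⁻⁵ × 1.16) = 32.7 m/s
Around a low, centrifugal force acts outward with Coriolis, so pressure-gradient force balances both:
(1/ρ)|∂P/∂n| = fV + V²/R  →  V² + fR·V − fR·V_g = 0
With fR = 4.75×10⁻⁵ × 897×10³ m = 42.6 m/s:
V = [−fR + √((fR)² + 4 fR V_g)]/2 = [−42.6 + √(42.6² + 4×42.6×32.7)]/2 = 21.7 m/s
Subgeostrophic (V < V_g = 32.7 m/s), as expected around a low.
Converting: 21.7 m/s × 3.6 = 78.1 km/h

78.1 km/h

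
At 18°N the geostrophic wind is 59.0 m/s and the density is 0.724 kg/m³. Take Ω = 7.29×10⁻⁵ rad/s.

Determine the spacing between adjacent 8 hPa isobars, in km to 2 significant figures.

420 km

Coriolis parameter at 18°N:
f = 2Ω sin φ = 2 × 7.29×10⁻⁵ × sin 18° = 4.51×10⁻⁵ s⁻¹
Geostrophic balance rearranged: |∂P/∂n| = f ρ V_g
|∂P/∂n| = 4.51×10⁻⁵ × 0.724 × 59.0 = 1.92×10⁻³ Pa/m
Isobar spacing: Δn = ΔP/|∂P/∂n| = 800 Pa / 1.92×10⁻³ Pa/m = 415680 m ≈ 420 km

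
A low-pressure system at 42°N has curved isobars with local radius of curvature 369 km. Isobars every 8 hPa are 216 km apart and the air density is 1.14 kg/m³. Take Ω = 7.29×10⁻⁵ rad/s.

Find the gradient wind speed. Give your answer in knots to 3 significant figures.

40.9 knots

Coriolis parameter at 42°N:
f = 2Ω sin φ = 2 × 7.29×10⁻⁵ × sin 42° = 9.76×10⁻⁵ s⁻¹
Pressure gradient: |∂P/∂n| = 800 Pa / 216000 m = 3.70×10⁻³ Pa/m
Geostrophic speed: V_g = |∂P/∂n|/(fρ) = 3.70×10⁻³/(9.76×10⁻⁵ × 1.14) = 33.3 m/s
Around a low, centrifugal force acts outward with Coriolis, so pressure-gradient force balances both:
(1/ρ)|∂P/∂n| = fV + V²/R  →  V² + fR·V − fR·V_g = 0
With fR = 9.76×10⁻⁵ × 369×10³ m = 36.0 m/s:
V = [−fR + √((fR)² + 4 fR V_g)]/2 = [−36.0 + √(36.0² + 4×36.0×33.3)]/2 = 21 m/s
Subgeostrophic (V < V_g = 33.3 m/s), as expected around a low.
Converting: 21 m/s × 1.944 = 40.9 knots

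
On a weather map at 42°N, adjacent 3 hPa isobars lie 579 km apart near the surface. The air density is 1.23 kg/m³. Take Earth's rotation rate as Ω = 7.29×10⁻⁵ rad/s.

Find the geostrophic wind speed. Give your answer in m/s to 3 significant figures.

Coriolis parameter at 42°N:
f = 2Ω sin φ = 2 × 7.29×10⁻⁵ × sin 42° = 9.76×10⁻⁵ s⁻¹
Pressure gradient: |∂P/∂n| = 300 Pa / 579000 m = 5.18×10⁻⁴ Pa/m
Geostrophic balance (pressure-gradient force = Coriolis force):
V_g = (1/(fρ)) |∂P/∂n| = 5.18×10⁻⁴ / (9.76×10⁻⁵ × 1.23) = 4.32 m/s

4.32 m/s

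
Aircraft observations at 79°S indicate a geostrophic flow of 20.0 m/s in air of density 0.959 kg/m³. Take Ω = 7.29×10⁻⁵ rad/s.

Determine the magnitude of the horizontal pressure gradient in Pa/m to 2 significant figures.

2.7×10⁻³ Pa/m

Coriolis parameter at 79°S:
f = 2Ω sin φ = 2 × 7.29×10⁻⁵ × sin 79° = 1.43×10⁻⁴ s⁻¹
Geostrophic balance rearranged: |∂P/∂n| = f ρ V_g
|∂P/∂n| = 1.43×10⁻⁴ × 0.959 × 20.0 = 2.75×10⁻³ Pa/m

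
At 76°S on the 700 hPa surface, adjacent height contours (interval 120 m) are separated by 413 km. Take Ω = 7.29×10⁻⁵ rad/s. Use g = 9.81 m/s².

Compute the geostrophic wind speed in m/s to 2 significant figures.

Coriolis parameter at 76°S:
f = 2Ω sin φ = 2 × 7.29×10⁻⁵ × sin 76° = 1.41×10⁻⁴ s⁻¹
Height gradient: |∂Z/∂n| = 120 m / 413000 m = 2.91×10⁻⁴
On a pressure surface, geostrophic balance gives V_g = (g/f)|∂Z/∂n|:
V_g = 9.81 × 2.91×10⁻⁴ / 1.41×10⁻⁴ = 20.1 m/s

20 m/s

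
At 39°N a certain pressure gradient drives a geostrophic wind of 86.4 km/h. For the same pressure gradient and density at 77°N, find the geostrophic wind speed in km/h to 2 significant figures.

56 km/h

With the same pressure gradient and density, V_g ∝ 1/f ∝ 1/sin φ.
V₂ = V₁ · sin φ₁ / sin φ₂ = 86.4 × sin 39° / sin 77°
V₂ = 86.4 × 0.6293/0.9744 = 56 km/h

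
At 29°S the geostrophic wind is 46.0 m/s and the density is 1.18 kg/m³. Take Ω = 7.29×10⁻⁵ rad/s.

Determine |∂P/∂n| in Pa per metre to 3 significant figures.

3.84×10⁻³ Pa/m

Coriolis parameter at 29°S:
f = 2Ω sin φ = 2 × 7.29×10⁻⁵ × sin 29° = 7.07×10⁻⁵ s⁻¹
Geostrophic balance rearranged: |∂P/∂n| = f ρ V_g
|∂P/∂n| = 7.07×10⁻⁵ × 1.18 × 46.0 = 3.84×10⁻³ Pa/m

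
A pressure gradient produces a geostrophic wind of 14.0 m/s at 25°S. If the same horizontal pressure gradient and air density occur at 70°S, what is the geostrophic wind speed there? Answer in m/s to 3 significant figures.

6.30 m/s

With the same pressure gradient and density, V_g ∝ 1/f ∝ 1/sin φ.
V₂ = V₁ · sin φ₁ / sin φ₂ = 14.0 × sin 25° / sin 70°
V₂ = 14.0 × 0.4226/0.9397 = 6.30 m/s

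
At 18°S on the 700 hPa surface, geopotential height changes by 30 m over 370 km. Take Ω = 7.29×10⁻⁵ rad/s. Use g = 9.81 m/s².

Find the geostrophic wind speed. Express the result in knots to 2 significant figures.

Coriolis parameter at 18°S:
f = 2Ω sin φ = 2 × 7.29×10⁻⁵ × sin 18° = 4.51×10⁻⁵ s⁻¹
Height gradient: |∂Z/∂n| = 30 m / 370000 m = 8.11×10⁻⁵
On a pressure surface, geostrophic balance gives V_g = (g/f)|∂Z/∂n|:
V_g = 9.81 × 8.11×10⁻⁵ / 4.51×10⁻⁵ = 17.7 m/s
Converting: 17.7 m/s × 1.944 = 34 knots

34 knots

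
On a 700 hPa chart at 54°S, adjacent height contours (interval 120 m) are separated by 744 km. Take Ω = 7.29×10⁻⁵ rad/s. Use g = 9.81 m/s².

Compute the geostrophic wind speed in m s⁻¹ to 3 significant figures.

13.4 m s⁻¹

Coriolis parameter at 54°S:
f = 2Ω sin φ = 2 × 7.29×10⁻⁵ × sin 54° = 1.18×10⁻⁴ s⁻¹
Height gradient: |∂Z/∂n| = 120 m / 744000 m = 1.61×10⁻⁴
On a pressure surface, geostrophic balance gives V_g = (g/f)|∂Z/∂n|:
V_g = 9.81 × 1.61×10⁻⁴ / 1.18×10⁻⁴ = 13.4 m/s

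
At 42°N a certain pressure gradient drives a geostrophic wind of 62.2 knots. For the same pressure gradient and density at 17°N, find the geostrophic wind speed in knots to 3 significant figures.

With the same pressure gradient and density, V_g ∝ 1/f ∝ 1/sin φ.
V₂ = V₁ · sin φ₁ / sin φ₂ = 62.2 × sin 42° / sin 17°
V₂ = 62.2 × 0.6691/0.2924 = 142 knots

142 knots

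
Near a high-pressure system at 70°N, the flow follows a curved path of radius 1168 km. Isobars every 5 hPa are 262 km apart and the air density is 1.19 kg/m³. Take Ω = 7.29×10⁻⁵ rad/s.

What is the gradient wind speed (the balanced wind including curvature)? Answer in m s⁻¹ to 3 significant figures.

Coriolis parameter at 70°N:
f = 2Ω sin φ = 2 × 7.29×10⁻⁵ × sin 70° = 1.37×10⁻⁴ s⁻¹
Pressure gradient: |∂P/∂n| = 500 Pa / 262000 m = 1.91×10⁻³ Pa/m
Geostrophic speed: V_g = |∂P/∂n|/(fρ) = 1.91×10⁻³/(1.37×10⁻⁴ × 1.19) = 11.7 m/s
Around a high, pressure-gradient force acts outward with centrifugal, so Coriolis balances both:
fV = (1/ρ)|∂P/∂n| + V²/R  →  V² − fR·V + fR·V_g = 0
With fR = 1.37×10⁻⁴ × 1168×10³ m = 160 m/s:
V = [fR − √((fR)² − 4 fR V_g)]/2 = [160 − √(160² − 4×160×11.7)]/2 = 12.7 m/s
Supergeostrophic (V > V_g = 11.7 m/s), as expected around a high.

12.7 m s⁻¹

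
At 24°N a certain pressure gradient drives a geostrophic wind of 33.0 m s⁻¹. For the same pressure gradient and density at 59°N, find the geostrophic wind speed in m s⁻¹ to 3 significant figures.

15.7 m s⁻¹

With the same pressure gradient and density, V_g ∝ 1/f ∝ 1/sin φ.
V₂ = V₁ · sin φ₁ / sin φ₂ = 33.0 × sin 24° / sin 59°
V₂ = 33.0 × 0.4067/0.8572 = 15.7 m s⁻¹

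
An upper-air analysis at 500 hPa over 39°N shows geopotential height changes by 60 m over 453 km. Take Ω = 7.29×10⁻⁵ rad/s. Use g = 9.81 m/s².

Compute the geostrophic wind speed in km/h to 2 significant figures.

Coriolis parameter at 39°N:
f = 2Ω sin φ = 2 × 7.29×10⁻⁵ × sin 39° = 9.18×10⁻⁵ s⁻¹
Height gradient: |∂Z/∂n| = 60 m / 453000 m = 1.32×10⁻⁴
On a pressure surface, geostrophic balance gives V_g = (g/f)|∂Z/∂n|:
V_g = 9.81 × 1.32×10⁻⁴ / 9.18×10⁻⁵ = 14.2 m/s
Converting: 14.2 m/s × 3.6 = 51 km/h

51 km/h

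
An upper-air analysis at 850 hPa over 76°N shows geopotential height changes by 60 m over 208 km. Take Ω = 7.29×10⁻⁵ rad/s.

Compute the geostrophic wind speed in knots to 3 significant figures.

38.9 knots

Coriolis parameter at 76°N:
f = 2Ω sin φ = 2 × 7.29×10⁻⁵ × sin 76° = 1.41×10⁻⁴ s⁻¹
Height gradient: |∂Z/∂n| = 60 m / 208000 m = 2.88×10⁻⁴
On a pressure surface, geostrophic balance gives V_g = (g/f)|∂Z/∂n|:
V_g = 9.81 × 2.88×10⁻⁴ / 1.41×10⁻⁴ = 20.0 m/s
Converting: 20.0 m/s × 1.944 = 38.9 knots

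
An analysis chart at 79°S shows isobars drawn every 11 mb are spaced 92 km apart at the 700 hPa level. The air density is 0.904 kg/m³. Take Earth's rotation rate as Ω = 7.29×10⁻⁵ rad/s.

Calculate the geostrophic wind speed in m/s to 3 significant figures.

92.4 m/s

Coriolis parameter at 79°S:
f = 2Ω sin φ = 2 × 7.29×10⁻⁵ × sin 79° = 1.43×10⁻⁴ s⁻¹
Pressure gradient: |∂P/∂n| = 1100 Pa / 92000 m = 1.20×10⁻² Pa/m
Geostrophic balance (pressure-gradient force = Coriolis force):
V_g = (1/(fρ)) |∂P/∂n| = 1.20×10⁻² / (1.43×10⁻⁴ × 0.904) = 92.4 m/s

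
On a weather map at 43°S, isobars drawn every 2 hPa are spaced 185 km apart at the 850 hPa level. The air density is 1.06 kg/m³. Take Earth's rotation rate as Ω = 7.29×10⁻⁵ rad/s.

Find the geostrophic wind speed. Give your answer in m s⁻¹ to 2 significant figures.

Coriolis parameter at 43°S:
f = 2Ω sin φ = 2 × 7.29×10⁻⁵ × sin 43° = 9.94×10⁻⁵ s⁻¹
Pressure gradient: |∂P/∂n| = 200 Pa / 185000 m = 1.08×10⁻³ Pa/m
Geostrophic balance (pressure-gradient force = Coriolis force):
V_g = (1/(fρ)) |∂P/∂n| = 1.08×10⁻³ / (9.94×10⁻⁵ × 1.06) = 10.3 m/s

10 m s⁻¹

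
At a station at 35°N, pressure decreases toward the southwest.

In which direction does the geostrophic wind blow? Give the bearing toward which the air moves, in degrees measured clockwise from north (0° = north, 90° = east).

315°

The pressure-gradient force points toward the southwest (bearing 225°).
Geostrophic balance: in the Northern Hemisphere the Coriolis force deflects motion to the right, so the geostrophic wind blows 90° to the right of the pressure-gradient force (low pressure on the left).
Rotating 225° by 90° clockwise gives 315° — the wind blows toward the northwest.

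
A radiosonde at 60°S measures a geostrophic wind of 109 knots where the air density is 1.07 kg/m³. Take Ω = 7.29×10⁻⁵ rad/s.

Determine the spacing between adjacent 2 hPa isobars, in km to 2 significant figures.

26 km

Coriolis parameter at 60°S:
f = 2Ω sin φ = 2 × 7.29×10⁻⁵ × sin 60° = 1.26×10⁻⁴ s⁻¹
Wind speed in SI: 109 knots = 56.1 m/s
Geostrophic balance rearranged: |∂P/∂n| = f ρ V_g
|∂P/∂n| = 1.26×10⁻⁴ × 1.07 × 56.1 = 7.58×10⁻³ Pa/m
Isobar spacing: Δn = ΔP/|∂P/∂n| = 200 Pa / 7.58×10⁻³ Pa/m = 26399 m ≈ 26 km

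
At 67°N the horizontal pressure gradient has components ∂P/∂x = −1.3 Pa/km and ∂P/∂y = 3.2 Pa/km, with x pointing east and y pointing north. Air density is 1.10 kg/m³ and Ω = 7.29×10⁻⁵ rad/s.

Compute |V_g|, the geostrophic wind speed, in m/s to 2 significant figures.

Coriolis parameter at 67°N:
f = 2Ω sin φ = 2 × 7.29×10⁻⁵ × sin 67° = 1.34×10⁻⁴ s⁻¹
Component geostrophic relations (x east, y north):
u_g = −(1/(fρ)) ∂P/∂y,  v_g = (1/(fρ)) ∂P/∂x
u_g = −(3.2×10⁻³)/(1.34×10⁻⁴ × 1.10) = −21.7 m/s;  v_g = (−1.3×10⁻³)/(1.34×10⁻⁴ × 1.10) = −8.81 m/s
|V_g| = √(u_g² + v_g²) = 23.4 m/s

23 m/s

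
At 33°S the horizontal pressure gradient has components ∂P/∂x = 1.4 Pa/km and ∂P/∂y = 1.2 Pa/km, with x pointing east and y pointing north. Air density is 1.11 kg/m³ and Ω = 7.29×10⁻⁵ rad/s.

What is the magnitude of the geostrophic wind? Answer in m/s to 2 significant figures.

21 m/s

Coriolis parameter at 33°S:
f = 2Ω sin φ = 2 × 7.29×10⁻⁵ × sin 33° = 7.94×10⁻⁵ s⁻¹
In the Southern Hemisphere f is negative: f = −7.94×10⁻⁵ s⁻¹.
Component geostrophic relations (x east, y north):
u_g = −(1/(fρ)) ∂P/∂y,  v_g = (1/(fρ)) ∂P/∂x
u_g = −(1.2×10⁻³)/(−7.94×10⁻⁵ × 1.11) = 13.6 m/s;  v_g = (1.4×10⁻³)/(−7.94×10⁻⁵ × 1.11) = −15.9 m/s
|V_g| = √(u_g² + v_g²) = 20.9 m/s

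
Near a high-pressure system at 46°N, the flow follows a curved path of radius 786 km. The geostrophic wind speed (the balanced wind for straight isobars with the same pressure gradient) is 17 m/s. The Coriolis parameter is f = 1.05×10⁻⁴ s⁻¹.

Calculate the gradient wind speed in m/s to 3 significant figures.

Around a high, pressure-gradient force acts outward with centrifugal, so Coriolis balances both:
fV = (1/ρ)|∂P/∂n| + V²/R  →  V² − fR·V + fR·V_g = 0
With fR = 1.05×10⁻⁴ × 786×10³ m = 82.5 m/s:
V = [fR − √((fR)² − 4 fR V_g)]/2 = [82.5 − √(82.5² − 4×82.5×17)]/2 = 24 m/s
Supergeostrophic (V > V_g = 17 m/s), as expected around a high.

24.0 m/s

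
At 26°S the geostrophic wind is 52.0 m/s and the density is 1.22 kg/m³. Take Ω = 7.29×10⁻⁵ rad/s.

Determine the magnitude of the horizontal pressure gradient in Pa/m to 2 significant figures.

4.1×10⁻³ Pa/m

Coriolis parameter at 26°S:
f = 2Ω sin φ = 2 × 7.29×10⁻⁵ × sin 26° = 6.39×10⁻⁵ s⁻¹
Geostrophic balance rearranged: |∂P/∂n| = f ρ V_g
|∂P/∂n| = 6.39×10⁻⁵ × 1.22 × 52.0 = 4.05×10⁻³ Pa/m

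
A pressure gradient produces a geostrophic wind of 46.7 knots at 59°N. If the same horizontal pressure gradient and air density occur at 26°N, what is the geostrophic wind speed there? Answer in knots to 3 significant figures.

91.3 knots

With the same pressure gradient and density, V_g ∝ 1/f ∝ 1/sin φ.
V₂ = V₁ · sin φ₁ / sin φ₂ = 46.7 × sin 59° / sin 26°
V₂ = 46.7 × 0.8572/0.4384 = 91.3 knots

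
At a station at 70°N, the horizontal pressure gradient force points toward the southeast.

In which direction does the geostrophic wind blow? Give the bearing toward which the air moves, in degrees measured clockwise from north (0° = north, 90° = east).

225°

The pressure-gradient force points toward the southeast (bearing 135°).
Geostrophic balance: in the Northern Hemisphere the Coriolis force deflects motion to the right, so the geostrophic wind blows 90° to the right of the pressure-gradient force (low pressure on the left).
Rotating 135° by 90° clockwise gives 225° — the wind blows toward the southwest.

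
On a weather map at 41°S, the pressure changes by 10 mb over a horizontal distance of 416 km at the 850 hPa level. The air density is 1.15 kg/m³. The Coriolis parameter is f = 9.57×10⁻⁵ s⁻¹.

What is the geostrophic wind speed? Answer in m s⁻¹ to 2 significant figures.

Pressure gradient: |∂P/∂n| = 1000 Pa / 416000 m = 2.40×10⁻³ Pa/m
Geostrophic balance (pressure-gradient force = Coriolis force):
V_g = (1/(fρ)) |∂P/∂n| = 2.40×10⁻³ / (9.57×10⁻⁵ × 1.15) = 21.8 m/s

22 m s⁻¹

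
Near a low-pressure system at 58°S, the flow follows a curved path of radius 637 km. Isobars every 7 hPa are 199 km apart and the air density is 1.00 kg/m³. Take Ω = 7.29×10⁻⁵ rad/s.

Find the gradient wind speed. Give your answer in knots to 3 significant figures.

43.1 knots

Coriolis parameter at 58°S:
f = 2Ω sin φ = 2 × 7.29×10⁻⁵ × sin 58° = 1.24×10⁻⁴ s⁻¹
Pressure gradient: |∂P/∂n| = 700 Pa / 199000 m = 3.52×10⁻³ Pa/m
Geostrophic speed: V_g = |∂P/∂n|/(fρ) = 3.52×10⁻³/(1.24×10⁻⁴ × 1.00) = 28.4 m/s
Around a low, centrifugal force acts outward with Coriolis, so pressure-gradient force balances both:
(1/ρ)|∂P/∂n| = fV + V²/R  →  V² + fR·V − fR·V_g = 0
With fR = 1.24×10⁻⁴ × 637×10³ m = 78.8 m/s:
V = [−fR + √((fR)² + 4 fR V_g)]/2 = [−78.8 + √(78.8² + 4×78.8×28.4)]/2 = 22.2 m/s
Subgeostrophic (V < V_g = 28.4 m/s), as expected around a low.
Converting: 22.2 m/s × 1.944 = 43.1 knots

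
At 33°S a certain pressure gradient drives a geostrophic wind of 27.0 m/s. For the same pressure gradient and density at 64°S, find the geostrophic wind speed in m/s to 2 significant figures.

16 m/s

With the same pressure gradient and density, V_g ∝ 1/f ∝ 1/sin φ.
V₂ = V₁ · sin φ₁ / sin φ₂ = 27.0 × sin 33° / sin 64°
V₂ = 27.0 × 0.5446/0.8988 = 16 m/s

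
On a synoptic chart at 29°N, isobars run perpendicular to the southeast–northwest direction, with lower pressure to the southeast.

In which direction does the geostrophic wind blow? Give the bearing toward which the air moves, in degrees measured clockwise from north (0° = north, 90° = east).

225°

The pressure-gradient force points toward the southeast (bearing 135°).
Geostrophic balance: in the Northern Hemisphere the Coriolis force deflects motion to the right, so the geostrophic wind blows 90° to the right of the pressure-gradient force (low pressure on the left).
Rotating 135° by 90° clockwise gives 225° — the wind blows toward the southwest.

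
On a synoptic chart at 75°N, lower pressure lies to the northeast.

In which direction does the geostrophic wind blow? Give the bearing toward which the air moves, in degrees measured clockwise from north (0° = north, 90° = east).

135°

The pressure-gradient force points toward the northeast (bearing 045°).
Geostrophic balance: in the Northern Hemisphere the Coriolis force deflects motion to the right, so the geostrophic wind blows 90° to the right of the pressure-gradient force (low pressure on the left).
Rotating 045° by 90° clockwise gives 135° — the wind blows toward the southeast.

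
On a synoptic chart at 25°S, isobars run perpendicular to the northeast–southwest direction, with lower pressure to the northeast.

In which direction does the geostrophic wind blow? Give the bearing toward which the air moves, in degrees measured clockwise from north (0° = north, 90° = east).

The pressure-gradient force points toward the northeast (bearing 045°).
Geostrophic balance: in the Southern Hemisphere the Coriolis force deflects motion to the left, so the geostrophic wind blows 90° to the left of the pressure-gradient force (low pressure on the right).
Rotating 045° by 90° counterclockwise gives 315° — the wind blows toward the northwest.

315°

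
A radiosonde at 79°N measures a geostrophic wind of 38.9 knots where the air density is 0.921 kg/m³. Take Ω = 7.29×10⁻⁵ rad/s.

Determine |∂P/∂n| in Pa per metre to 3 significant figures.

2.64×10⁻³ Pa/m

Coriolis parameter at 79°N:
f = 2Ω sin φ = 2 × 7.29×10⁻⁵ × sin 79° = 1.43×10⁻⁴ s⁻¹
Wind speed in SI: 38.9 knots = 20.0 m/s
Geostrophic balance rearranged: |∂P/∂n| = f ρ V_g
|∂P/∂n| = 1.43×10⁻⁴ × 0.921 × 20.0 = 2.64×10⁻³ Pa/m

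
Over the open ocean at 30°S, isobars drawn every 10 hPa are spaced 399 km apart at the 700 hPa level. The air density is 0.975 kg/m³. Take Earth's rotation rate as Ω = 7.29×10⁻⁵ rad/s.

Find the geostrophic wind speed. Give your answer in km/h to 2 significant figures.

Coriolis parameter at 30°S:
f = 2Ω sin φ = 2 × 7.29×10⁻⁵ × sin 30° = 7.29×10⁻⁵ s⁻¹
Pressure gradient: |∂P/∂n| = 1000 Pa / 399000 m = 2.51×10⁻³ Pa/m
Geostrophic balance (pressure-gradient force = Coriolis force):
V_g = (1/(fρ)) |∂P/∂n| = 2.51×10⁻³ / (7.29×10⁻⁵ × 0.975) = 35.3 m/s
Converting: 35.3 m/s × 3.6 = 130 km/h

130 km/h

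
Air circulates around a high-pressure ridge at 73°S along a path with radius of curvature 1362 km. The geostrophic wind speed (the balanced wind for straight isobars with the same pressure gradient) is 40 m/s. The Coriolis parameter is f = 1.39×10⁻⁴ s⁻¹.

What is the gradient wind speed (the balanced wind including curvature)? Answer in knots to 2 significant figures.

110 knots

Around a high, pressure-gradient force acts outward with centrifugal, so Coriolis balances both:
fV = (1/ρ)|∂P/∂n| + V²/R  →  V² − fR·V + fR·V_g = 0
With fR = 1.39×10⁻⁴ × 1362×10³ m = 189 m/s:
V = [fR − √((fR)² − 4 fR V_g)]/2 = [189 − √(189² − 4×189×40)]/2 = 57.4 m/s
Supergeostrophic (V > V_g = 40 m/s), as expected around a high.
Converting: 57.4 m/s × 1.944 = 110 knots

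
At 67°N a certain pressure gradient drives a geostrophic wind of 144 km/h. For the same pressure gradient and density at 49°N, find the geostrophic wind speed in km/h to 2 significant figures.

With the same pressure gradient and density, V_g ∝ 1/f ∝ 1/sin φ.
V₂ = V₁ · sin φ₁ / sin φ₂ = 144 × sin 67° / sin 49°
V₂ = 144 × 0.9205/0.7547 = 180 km/h

180 km/h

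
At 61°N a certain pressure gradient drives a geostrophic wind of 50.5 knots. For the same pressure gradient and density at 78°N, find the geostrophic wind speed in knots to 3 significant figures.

With the same pressure gradient and density, V_g ∝ 1/f ∝ 1/sin φ.
V₂ = V₁ · sin φ₁ / sin φ₂ = 50.5 × sin 61° / sin 78°
V₂ = 50.5 × 0.8746/0.9781 = 45.2 knots

45.2 knots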